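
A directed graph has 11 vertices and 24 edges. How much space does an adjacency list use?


Adjacency list: one list head per vertex + one entry per edge
Vertex heads: 11
Edge entries: 24
Total = 11 + 24 = 35


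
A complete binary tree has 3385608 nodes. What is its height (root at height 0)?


In a complete binary tree, level k holds nodes 2^k .. 2^(k+1)-1 (1-indexed).
Height = floor(log2(n)) = floor(log2(3385608)) = 21
Check: 2^21 = 2097152 <= 3385608 < 4194304 = 2^22


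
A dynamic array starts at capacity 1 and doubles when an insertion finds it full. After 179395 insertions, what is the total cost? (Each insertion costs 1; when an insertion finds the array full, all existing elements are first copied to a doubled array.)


Insertion cost: 179395 (one per element)
Resizes occur just before inserting elements 2, 3, 5, 9, ...
Elements copied at each resize: 1 + 2 + 4 + 8 + 16 + 32 + 64 + 128 + 256 + 512 + 1024 + 2048 + 4096 + 8192 + 16384 + 32768 + 65536 + 131072
Sum of copies = 262143 (geometric series: 2^k - 1)
Total = 179395 + 262143 = 441538


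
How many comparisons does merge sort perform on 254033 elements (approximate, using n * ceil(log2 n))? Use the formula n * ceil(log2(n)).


Recursion depth: ceil(log2(254033)) = 18
Each recursion level merges n = 254033 elements
Total = 254033 * 18 = 4572594


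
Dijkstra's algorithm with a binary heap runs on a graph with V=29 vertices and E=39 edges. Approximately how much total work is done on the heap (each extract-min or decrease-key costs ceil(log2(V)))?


Dijkstra with a binary heap: each vertex is extracted once, each edge may relax once.
Each heap operation costs O(log V).
V + E = 29 + 39 = 68
ceil(log2(29)) = 5 (since 2^4 = 16 < 29 <= 32 = 2^5)
Total heap work = (V+E) * ceil(log2(V)) = 68 * 5 = 340


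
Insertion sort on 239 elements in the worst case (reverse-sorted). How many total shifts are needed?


In the worst case (reverse-sorted), each element shifts past all previous:
  Element 1: 1 shifts
  Element 2: 2 shifts
  Element 3: 3 shifts
  Element 4: 4 shifts
  Element 5: 5 shifts
  ...
  Element 238: 238 shifts
Total = 1 + 2 + ... + 238
= 239*(239-1)/2 = 28441


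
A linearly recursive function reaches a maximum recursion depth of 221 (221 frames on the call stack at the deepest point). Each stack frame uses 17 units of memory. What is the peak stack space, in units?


Maximum recursion depth = 221 frames
Memory per frame = 17 units
Total stack space = depth * frame_size
= 221 * 17 = 3757


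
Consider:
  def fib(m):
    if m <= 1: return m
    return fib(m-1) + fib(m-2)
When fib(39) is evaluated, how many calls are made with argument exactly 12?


Let N(m) = number of times fib(m) is called while evaluating fib(39).
N(39) = 1 (the initial call).
N(38) = 1 (only fib(39) calls it).
For 1 <= m <= 37: fib(m) is called by fib(m+1) and fib(m+2), so
  N(m) = N(m+1) + N(m+2).
fib(0) is called only by fib(2), so N(0) = N(2).
Walk down from m=39:
  N(39)=1, N(38)=1, N(37)=2, N(36)=3, N(35)=5, N(34)=8, N(33)=13, N(32)=21, N(31)=34, N(30)=55, N(29)=89, N(28)=144, N(27)=233, N(26)=377, N(25)=610, N(24)=987, N(23)=1597, N(22)=2584, N(21)=4181, N(20)=6765, N(19)=10946, N(18)=17711, N(17)=28657, N(16)=46368, N(15)=75025, N(14)=121393, N(13)=196418, N(12)=317811
N(12) = 317811


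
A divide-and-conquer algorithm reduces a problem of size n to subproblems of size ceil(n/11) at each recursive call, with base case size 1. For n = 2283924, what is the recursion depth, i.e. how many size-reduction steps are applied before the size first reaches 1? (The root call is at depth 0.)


Each step divides the size by 11 (rounding up); after k steps the size is ceil(n/11^k), which equals 1 exactly when 11^k >= n.
So the depth is the smallest k with 11^k >= 2283924, i.e. ceil(log_11(2283924)).
11^6 = 1771561 < 2283924 <= 19487171 = 11^7
Recursion depth = 7


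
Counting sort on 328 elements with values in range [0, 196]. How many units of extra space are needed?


Output array size: 328 (to store sorted result)
Count array size: 197 (one slot per possible value, range 0 to 196)
Total extra space = 328 + 197 = 525


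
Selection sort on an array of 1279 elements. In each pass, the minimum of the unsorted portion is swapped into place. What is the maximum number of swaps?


Selection sort performs one swap per pass:
  Pass 1: find min in positions 0 to 1278, swap with position 0
  Pass 2: find min in positions 1 to 1278, swap with position 1
  Pass 3: find min in positions 2 to 1278, swap with position 2
  Pass 4: find min in positions 3 to 1278, swap with position 3
  Pass 5: find min in positions 4 to 1278, swap with position 4
  ... (1273 more passes)
Total passes (and swaps) = n - 1 = 1279 - 1 = 1278


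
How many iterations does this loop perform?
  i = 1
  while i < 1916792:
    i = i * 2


The loop variable doubles each iteration:
i = 1 -> 2 -> 4 -> 8 -> 16 -> 32 -> 64 -> 128 -> 256 -> 512 -> 1024 -> 2048 -> 4096 -> 8192 -> 16384 -> 32768 -> 65536 -> 131072 -> 262144 -> 524288 -> 1048576 -> 2097152 (stop, 2097152 >= 1916792)
Number of doublings = ceil(log2(1916792)) = 21


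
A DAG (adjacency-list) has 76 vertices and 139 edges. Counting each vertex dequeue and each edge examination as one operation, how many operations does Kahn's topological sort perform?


V = 76 (vertex processing)
E = 139 (edge processing)
V + E = 76 + 139 = 215


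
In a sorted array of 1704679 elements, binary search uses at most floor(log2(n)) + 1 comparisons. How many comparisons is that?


Halving sequence: 1704679 -> 852339 -> 426169 -> 213084 -> 106542 -> 53271 -> 26635 -> 13317 -> 6658 -> 3329 -> 1664 -> 832 -> 416 -> 208 -> 104 -> 52 -> 26 -> 13 -> 6 -> 3 -> 1
Number of halvings = 20
Max comparisons = 20 + 1 = 21


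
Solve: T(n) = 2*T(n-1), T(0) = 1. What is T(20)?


Unrolling:
T(20) = 2*T(19) = 2^2*T(18) = ... = 2^20*T(0)
= 2^20 * 1
= 1048576 * 1 = 1048576


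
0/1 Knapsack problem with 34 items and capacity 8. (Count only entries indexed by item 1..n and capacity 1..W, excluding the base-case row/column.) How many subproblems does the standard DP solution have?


The DP table is indexed by (item, capacity).
Rows: 34 items
Columns: 8 capacity values (1 to W)
Total subproblems = 34 * 8 = 272


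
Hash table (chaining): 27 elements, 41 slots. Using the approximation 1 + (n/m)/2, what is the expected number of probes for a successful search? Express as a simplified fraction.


Computing expected probes:
alpha = 27/41
= 1 + alpha/2
= 1 + 27/(2*41)
= (2*41 + 27) / (2*41)
= 109/82


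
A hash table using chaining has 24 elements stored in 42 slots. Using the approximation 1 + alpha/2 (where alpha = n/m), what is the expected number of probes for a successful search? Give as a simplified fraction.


Load factor alpha = n/m = 24/42
Expected probes = 1 + alpha/2 = 1 + 24/(2*42)
= 1 + 24/84
= 84/84 + 24/84
= 108/84
Simplify: 9/7


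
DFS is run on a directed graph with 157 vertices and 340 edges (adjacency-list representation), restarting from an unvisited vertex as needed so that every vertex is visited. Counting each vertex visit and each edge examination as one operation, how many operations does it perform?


A full DFS traversal processes each vertex exactly once (push/pop on stack).
Each directed edge is examined once.
V = 157, E = 340
V + E = 497


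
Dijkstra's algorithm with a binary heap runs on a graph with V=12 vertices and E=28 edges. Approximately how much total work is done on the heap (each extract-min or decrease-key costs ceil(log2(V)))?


Dijkstra with a binary heap: each vertex is extracted once, each edge may relax once.
Each heap operation costs O(log V).
V + E = 12 + 28 = 40
ceil(log2(12)) = 4 (since 2^3 = 8 < 12 <= 16 = 2^4)
Total heap work = (V+E) * ceil(log2(V)) = 40 * 4 = 160


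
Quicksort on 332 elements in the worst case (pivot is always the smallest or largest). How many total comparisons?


In the worst case, each partition step picks the worst pivot:
  Partition 1: 331 comparisons (n-1 elements to compare)
  Partition 2: 330 comparisons
  Partition 3: 329 comparisons
  Partition 4: 328 comparisons
  Partition 5: 327 comparisons
  ...
  Last partition: 0 comparisons
Total = (n-1) + (n-2) + ... + 1 + 0 = n*(n-1)/2
= 332*331/2 = 54946


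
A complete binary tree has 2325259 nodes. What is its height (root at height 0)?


In a complete binary tree, level k holds nodes 2^k .. 2^(k+1)-1 (1-indexed).
Height = floor(log2(n)) = floor(log2(2325259)) = 21
Check: 2^21 = 2097152 <= 2325259 < 4194304 = 2^22


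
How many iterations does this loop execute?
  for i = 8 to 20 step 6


The loop variable i takes values starting at 8 and increments by 6 each iteration.
Sequence: i = 8, 14, 20
The upper bound 20 is inclusive, so the count is floor((last - first) / step) + 1:
floor((20 - 8) / 6) + 1 = floor(12/6) + 1 = 2 + 1 = 3


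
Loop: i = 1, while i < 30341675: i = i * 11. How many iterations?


i multiplies by 11 each step:
i = 1 -> 11 -> 121 -> 1331 -> 14641 -> 161051 -> 1771561 -> 19487171 -> 214358881 (stop)
Iterations = ceil(log_11(30341675)) = 8


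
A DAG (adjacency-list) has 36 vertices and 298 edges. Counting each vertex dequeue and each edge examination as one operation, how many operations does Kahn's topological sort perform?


V = 36 (vertex processing)
E = 298 (edge processing)
V + E = 36 + 298 = 334


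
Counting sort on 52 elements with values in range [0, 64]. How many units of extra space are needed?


Output array size: 52 (to store sorted result)
Count array size: 65 (one slot per possible value, range 0 to 64)
Total extra space = 52 + 65 = 117


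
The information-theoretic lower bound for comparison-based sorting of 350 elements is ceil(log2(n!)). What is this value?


A binary decision tree of height h has at most 2^h leaves and needs at least n! of them, so h >= ceil(log2(n!)).
350! is far too large to multiply out, so use Stirling's series:
  ln(n!) ~ n ln n - n + (1/2) ln(2 pi n) + 1/(12n)  (error below 1/(360 n^3), negligible here)
  ln(350) = 5.8579332
  n ln n = 350 * 5.8579332 = 2050.2766
  (1/2) ln(2 pi * 350) = (1/2) ln(2199.1149) = 3.8479
  1/(12*350) = 0.0002
  ln(350!) ~ 2050.2766 - 350 + 3.8479 + 0.0002 = 1704.1247
Convert to base 2: log2(350!) = 1704.1247 / ln 2 = 1704.1247 / 0.69314718 = 2458.5323
ceil(2458.5323) = 2459


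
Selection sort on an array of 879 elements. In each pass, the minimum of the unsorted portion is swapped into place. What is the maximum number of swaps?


Selection sort performs one swap per pass:
  Pass 1: find min in positions 0 to 878, swap with position 0
  Pass 2: find min in positions 1 to 878, swap with position 1
  Pass 3: find min in positions 2 to 878, swap with position 2
  Pass 4: find min in positions 3 to 878, swap with position 3
  Pass 5: find min in positions 4 to 878, swap with position 4
  ... (873 more passes)
Total passes (and swaps) = n - 1 = 879 - 1 = 878


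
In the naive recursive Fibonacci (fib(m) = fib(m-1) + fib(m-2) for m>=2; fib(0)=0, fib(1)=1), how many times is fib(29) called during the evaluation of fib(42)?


Let N(m) = number of times fib(m) is called while evaluating fib(42).
N(42) = 1 (the initial call).
N(41) = 1 (only fib(42) calls it).
For 1 <= m <= 40: fib(m) is called by fib(m+1) and fib(m+2), so
  N(m) = N(m+1) + N(m+2).
fib(0) is called only by fib(2), so N(0) = N(2).
Walk down from m=42:
  N(42)=1, N(41)=1, N(40)=2, N(39)=3, N(38)=5, N(37)=8, N(36)=13, N(35)=21, N(34)=34, N(33)=55, N(32)=89, N(31)=144, N(30)=233, N(29)=377
N(29) = 377


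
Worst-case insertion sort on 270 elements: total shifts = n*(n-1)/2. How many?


Sum of shifts = 1 + 2 + 3 + ... + 269
= 270 * 269 / 2
= 72630 / 2
= 36315


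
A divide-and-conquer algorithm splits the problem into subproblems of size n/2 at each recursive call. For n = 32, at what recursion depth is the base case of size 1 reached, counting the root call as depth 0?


At each depth, the problem size is divided by 2:
  Depth 0: problem size = 32
  Depth 1: problem size = 16
  Depth 2: problem size = 8
  Depth 3: problem size = 4
  Depth 4: problem size = 2
  Depth 5: problem size = 1 (base case)
The base case is reached at depth log_2(32) = 5 (the tree has 6 levels counting depth 0, but the depth asked for is 5).
Recursion depth = 5


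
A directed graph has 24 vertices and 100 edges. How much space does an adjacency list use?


Adjacency list: one list head per vertex + one entry per edge
Vertex heads: 24
Edge entries: 100
Total = 24 + 100 = 124


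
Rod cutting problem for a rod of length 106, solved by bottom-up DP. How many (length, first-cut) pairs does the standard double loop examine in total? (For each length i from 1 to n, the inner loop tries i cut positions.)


For each subproblem length i = 1..106, the inner loop considers i possible first cuts.
Total = 1 + 2 + ... + 106
= 106*(106+1)/2
= 106*107/2 = 5671


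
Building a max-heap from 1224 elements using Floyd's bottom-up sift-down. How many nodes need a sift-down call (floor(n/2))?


In a heap of 1224 elements (0-indexed array):
  Last element index: 1223
  Parent of last element: floor((1223 - 1) / 2) = 611
  Internal nodes: indices 0 to 611
  Count = floor(1224/2) = 612


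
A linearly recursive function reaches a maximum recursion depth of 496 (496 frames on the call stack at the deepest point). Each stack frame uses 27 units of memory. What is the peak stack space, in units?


Maximum recursion depth = 496 frames
Memory per frame = 27 units
Total stack space = depth * frame_size
= 496 * 27 = 13392


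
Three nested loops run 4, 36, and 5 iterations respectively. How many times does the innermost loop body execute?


Loop 1 (outermost): 4 iterations
Loop 2 (middle): 36 iterations per outer
Loop 3 (innermost): 5 iterations per middle
Total = 4 * 36 * 5 = 720


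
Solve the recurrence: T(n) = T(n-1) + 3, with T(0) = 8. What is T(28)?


Unrolling the recurrence:
T(28) = T(27) + 3
       = T(26) + 3 + 3
       = T(25) + 3*3
       ...
       = T(0) + 3*28
       = 8 + 84 = 92


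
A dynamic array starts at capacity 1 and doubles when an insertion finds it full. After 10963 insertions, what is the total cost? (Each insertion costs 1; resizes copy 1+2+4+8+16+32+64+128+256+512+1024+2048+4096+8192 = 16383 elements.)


Insertion cost: 10963 (one per element)
Resizes occur just before inserting elements 2, 3, 5, 9, ...
Elements copied at each resize: 1 + 2 + 4 + 8 + 16 + 32 + 64 + 128 + 256 + 512 + 1024 + 2048 + 4096 + 8192
Sum of copies = 16383 (geometric series: 2^k - 1)
Total = 10963 + 16383 = 27346


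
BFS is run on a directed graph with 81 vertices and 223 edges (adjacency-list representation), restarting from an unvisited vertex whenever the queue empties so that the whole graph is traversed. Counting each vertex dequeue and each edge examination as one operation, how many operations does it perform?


A full BFS traversal dequeues each vertex exactly once and examines each directed edge exactly once.
V = 81 (vertex processing cost)
E = 223 (edge examination cost)
Total operations proportional to V + E = 81 + 223 = 304


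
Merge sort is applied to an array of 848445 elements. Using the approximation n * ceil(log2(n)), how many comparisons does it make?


Merge sort divides the array into halves recursively.
Number of levels = ceil(log2(848445)) = 20
At each level, approximately n = 848445 comparisons are needed for merging.
Total comparisons ~ n * ceil(log2(n)) = 848445 * 20 = 16968900


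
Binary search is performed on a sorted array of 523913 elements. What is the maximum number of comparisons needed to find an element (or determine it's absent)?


Binary search halves the search space each comparison:
  Step 1: search space = 523913 -> 261956
  Step 2: search space = 261956 -> 130978
  Step 3: search space = 130978 -> 65489
  Step 4: search space = 65489 -> 32744
  Step 5: search space = 32744 -> 16372
  Step 6: search space = 16372 -> 8186
  Step 7: search space = 8186 -> 4093
  Step 8: search space = 4093 -> 2046
  Step 9: search space = 2046 -> 1023
  Step 10: search space = 1023 -> 511
  Step 11: search space = 511 -> 255
  Step 12: search space = 255 -> 127
  Step 13: search space = 127 -> 63
  Step 14: search space = 63 -> 31
  Step 15: search space = 31 -> 15
  Step 16: search space = 15 -> 7
  Step 17: search space = 7 -> 3
  Step 18: search space = 3 -> 1
  Step 19: search space = 1 (final check)
Maximum comparisons = floor(log2(523913)) + 1 = 18 + 1 = 19


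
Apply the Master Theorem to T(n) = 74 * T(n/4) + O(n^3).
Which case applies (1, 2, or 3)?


The Master Theorem: T(n) = a*T(n/b) + O(n^c)
  a = 74, b = 4, c = 3
log_b(a) = log_4(74) ~ 3.105
Compare b^c with a: 4^3 = 64 < 74, so c < log_b(a).
Since c < log_b(a), Case 1 applies.
T(n) = O(n^(log_4 74)) ~ O(n^3.105)
Master Theorem case = 1


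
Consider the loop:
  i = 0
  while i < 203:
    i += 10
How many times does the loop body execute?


Starting at i = 0, each iteration adds 10.
Iterations until i >= 203:
  Iteration 1: i = 0 -> i = 10
  Iteration 2: i = 10 -> i = 20
  Iteration 3: i = 20 -> i = 30
  Iteration 4: i = 30 -> i = 40
  Iteration 5: i = 40 -> i = 50
  Iteration 6: i = 50 -> i = 60
  Iteration 7: i = 60 -> i = 70
  Iteration 8: i = 70 -> i = 80
  ... continuing ...
Total iterations = ceil(203/10) = 21


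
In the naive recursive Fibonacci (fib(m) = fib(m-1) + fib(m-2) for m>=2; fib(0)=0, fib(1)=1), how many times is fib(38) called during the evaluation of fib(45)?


Let N(m) = number of times fib(m) is called while evaluating fib(45).
N(45) = 1 (the initial call).
N(44) = 1 (only fib(45) calls it).
For 1 <= m <= 43: fib(m) is called by fib(m+1) and fib(m+2), so
  N(m) = N(m+1) + N(m+2).
fib(0) is called only by fib(2), so N(0) = N(2).
Walk down from m=45:
  N(45)=1, N(44)=1, N(43)=2, N(42)=3, N(41)=5, N(40)=8, N(39)=13, N(38)=21
N(38) = 21


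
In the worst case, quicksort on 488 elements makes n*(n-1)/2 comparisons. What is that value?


Sum of comparisons per partition:
487 + 486 + ... + 1 + 0
= 488 * (488 - 1) / 2
= 488 * 487 / 2
= 118828


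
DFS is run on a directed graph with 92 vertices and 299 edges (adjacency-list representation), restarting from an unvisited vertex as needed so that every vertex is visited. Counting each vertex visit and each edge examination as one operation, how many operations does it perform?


A full DFS traversal processes each vertex exactly once (push/pop on stack).
Each directed edge is examined once.
V = 92, E = 299
V + E = 391


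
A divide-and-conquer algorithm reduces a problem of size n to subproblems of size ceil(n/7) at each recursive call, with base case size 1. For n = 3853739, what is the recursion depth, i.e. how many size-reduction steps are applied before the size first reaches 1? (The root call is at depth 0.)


Each step divides the size by 7 (rounding up); after k steps the size is ceil(n/7^k), which equals 1 exactly when 7^k >= n.
So the depth is the smallest k with 7^k >= 3853739, i.e. ceil(log_7(3853739)).
7^7 = 823543 < 3853739 <= 5764801 = 7^8
Recursion depth = 8


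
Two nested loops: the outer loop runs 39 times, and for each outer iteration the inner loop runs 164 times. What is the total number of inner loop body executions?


Outer loop: 39 iterations
Inner loop: 164 iterations per outer iteration
Total = 39 * 164 = 6396


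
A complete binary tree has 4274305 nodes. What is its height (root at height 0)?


In a complete binary tree, level k holds nodes 2^k .. 2^(k+1)-1 (1-indexed).
Height = floor(log2(n)) = floor(log2(4274305)) = 22
Check: 2^22 = 4194304 <= 4274305 < 8388608 = 2^23


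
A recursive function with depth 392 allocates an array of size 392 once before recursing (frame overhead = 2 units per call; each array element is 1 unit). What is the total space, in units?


Array allocation: 392 units (allocated once)
Stack frames: 392 deep * 2 per frame = 784 units
Total = 392 + 784 = 1176


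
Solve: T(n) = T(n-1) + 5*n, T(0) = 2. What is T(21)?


Expanding the recurrence:
T(21) = T(20) + 5*21
       = T(19) + 5*20 + 5*21
       ...
       = T(0) + 5*(1 + 2 + ... + 21)
       = 2 + 5 * 21*22/2
       = 2 + 5 * 231
       = 2 + 1155 = 1157


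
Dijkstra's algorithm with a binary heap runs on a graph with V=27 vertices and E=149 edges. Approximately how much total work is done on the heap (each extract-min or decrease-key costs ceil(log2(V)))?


Dijkstra with a binary heap: each vertex is extracted once, each edge may relax once.
Each heap operation costs O(log V).
V + E = 27 + 149 = 176
ceil(log2(27)) = 5 (since 2^4 = 16 < 27 <= 32 = 2^5)
Total heap work = (V+E) * ceil(log2(V)) = 176 * 5 = 880


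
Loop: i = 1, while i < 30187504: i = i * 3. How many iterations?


i multiplies by 3 each step:
i = 1 -> 3 -> 9 -> 27 -> 81 -> 243 -> 729 -> 2187 -> 6561 -> 19683 -> 59049 -> 177147 -> 531441 -> 1594323 -> 4782969 -> 14348907 -> 43046721 (stop)
Iterations = ceil(log_3(30187504)) = 16


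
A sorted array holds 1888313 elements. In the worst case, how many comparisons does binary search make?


Halving sequence: 1888313 -> 944156 -> 472078 -> 236039 -> 118019 -> 59009 -> 29504 -> 14752 -> 7376 -> 3688 -> 1844 -> 922 -> 461 -> 230 -> 115 -> 57 -> 28 -> 14 -> 7 -> 3 -> 1
Number of halvings = 20
Max comparisons = 20 + 1 = 21


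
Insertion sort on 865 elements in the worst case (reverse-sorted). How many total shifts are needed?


In the worst case (reverse-sorted), each element shifts past all previous:
  Element 1: 1 shifts
  Element 2: 2 shifts
  Element 3: 3 shifts
  Element 4: 4 shifts
  Element 5: 5 shifts
  ...
  Element 864: 864 shifts
Total = 1 + 2 + ... + 864
= 865*(865-1)/2 = 373680


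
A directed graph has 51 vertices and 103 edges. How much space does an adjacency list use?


Adjacency list: one list head per vertex + one entry per edge
Vertex heads: 51
Edge entries: 103
Total = 51 + 103 = 154


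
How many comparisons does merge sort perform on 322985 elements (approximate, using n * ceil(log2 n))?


Recursion depth: ceil(log2(322985)) = 19
Each recursion level merges n = 322985 elements
Total = 322985 * 19 = 6136715


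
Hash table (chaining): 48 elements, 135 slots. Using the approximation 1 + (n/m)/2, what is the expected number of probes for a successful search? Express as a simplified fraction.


Computing expected probes:
alpha = 48/135
= 1 + alpha/2
= 1 + 48/(2*135)
= (2*135 + 48) / (2*135)
= 318/270 = 53/45


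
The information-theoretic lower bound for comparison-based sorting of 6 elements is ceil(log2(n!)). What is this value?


A binary decision tree of height h has at most 2^h leaves and needs at least n! of them, so h >= ceil(log2(n!)).
Compute 6! as a running product:
  x2 = 2, x3 = 6, x4 = 24, x5 = 120
  x6 = 720
6! = 720
Bracket between powers of 2:
  2^9 = 512 < 720 <= 1024 = 2^10
So ceil(log2(6!)) = 10


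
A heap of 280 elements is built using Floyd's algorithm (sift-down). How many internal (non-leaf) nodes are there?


Leaf nodes occupy roughly half the array.
Sift-down is called for each internal node, starting from the last one.
Internal nodes = floor(n/2) = floor(280/2) = 140


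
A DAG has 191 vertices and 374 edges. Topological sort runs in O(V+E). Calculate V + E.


V = 191 (vertex processing)
E = 374 (edge processing)
V + E = 191 + 374 = 565


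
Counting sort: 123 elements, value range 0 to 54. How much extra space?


n = 123 (output array)
k = 55 (count array for 55 distinct values)
Extra space = 123 + 55 = 178


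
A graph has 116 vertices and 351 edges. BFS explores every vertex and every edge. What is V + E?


A full BFS traversal dequeues each vertex once and examines each edge once.
Vertex visits: 116
Edge visits: 351
V + E = 116 + 351 = 467


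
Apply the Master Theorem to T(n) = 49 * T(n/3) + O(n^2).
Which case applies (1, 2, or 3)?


The Master Theorem: T(n) = a*T(n/b) + O(n^c)
  a = 49, b = 3, c = 2
log_b(a) = log_3(49) ~ 3.542
Compare b^c with a: 3^2 = 9 < 49, so c < log_b(a).
Since c < log_b(a), Case 1 applies.
T(n) = O(n^(log_3 49)) ~ O(n^3.542)
Master Theorem case = 1


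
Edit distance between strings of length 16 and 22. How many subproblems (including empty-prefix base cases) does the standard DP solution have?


The table includes base cases (empty prefixes).
Rows: (m+1) = 17
Columns: (n+1) = 23
Total = 17 * 23 = 391


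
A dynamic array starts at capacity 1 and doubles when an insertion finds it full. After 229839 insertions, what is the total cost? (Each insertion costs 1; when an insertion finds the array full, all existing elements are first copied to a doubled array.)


Insertion cost: 229839 (one per element)
Resizes occur just before inserting elements 2, 3, 5, 9, ...
Elements copied at each resize: 1 + 2 + 4 + 8 + 16 + 32 + 64 + 128 + 256 + 512 + 1024 + 2048 + 4096 + 8192 + 16384 + 32768 + 65536 + 131072
Sum of copies = 262143 (geometric series: 2^k - 1)
Total = 229839 + 262143 = 491982


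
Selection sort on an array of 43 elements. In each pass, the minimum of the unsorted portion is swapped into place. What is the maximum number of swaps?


Selection sort performs one swap per pass:
  Pass 1: find min in positions 0 to 42, swap with position 0
  Pass 2: find min in positions 1 to 42, swap with position 1
  Pass 3: find min in positions 2 to 42, swap with position 2
  Pass 4: find min in positions 3 to 42, swap with position 3
  Pass 5: find min in positions 4 to 42, swap with position 4
  ... (37 more passes)
Total passes (and swaps) = n - 1 = 43 - 1 = 42


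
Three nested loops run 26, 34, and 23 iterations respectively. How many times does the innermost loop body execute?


Loop 1 (outermost): 26 iterations
Loop 2 (middle): 34 iterations per outer
Loop 3 (innermost): 23 iterations per middle
Total = 26 * 34 * 23 = 20332


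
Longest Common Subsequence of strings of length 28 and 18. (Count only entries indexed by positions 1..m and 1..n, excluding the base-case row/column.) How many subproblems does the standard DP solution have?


DP table indexed by positions in both strings.
First string: 28 positions
Second string: 18 positions
Total = 28 * 18 = 504


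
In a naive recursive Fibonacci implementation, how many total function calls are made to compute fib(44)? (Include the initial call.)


Let C(m) = total calls to evaluate fib(m). Then C(0)=C(1)=1, and
C(m) = 1 + C(m-1) + C(m-2) for m >= 2.
Build the table (each entry = 1 + previous two):
  C(0) = 1
  C(1) = 1
  C(2) = 1 + 1 + 1 = 3
  C(3) = 1 + 3 + 1 = 5
  C(4) = 1 + 5 + 3 = 9
  C(5) = 1 + 9 + 5 = 15
  C(6) = 1 + 15 + 9 = 25
  C(7) = 1 + 25 + 15 = 41
  C(8) = 1 + 41 + 25 = 67
  C(9) = 1 + 67 + 41 = 109
  C(10) = 1 + 109 + 67 = 177
  C(11) = 1 + 177 + 109 = 287
  C(12) = 1 + 287 + 177 = 465
  C(13) = 1 + 465 + 287 = 753
  C(14) = 1 + 753 + 465 = 1219
  C(15) = 1 + 1219 + 753 = 1973
  C(16) = 1 + 1973 + 1219 = 3193
  C(17) = 1 + 3193 + 1973 = 5167
  C(18) = 1 + 5167 + 3193 = 8361
  C(19) = 1 + 8361 + 5167 = 13529
  C(20) = 1 + 13529 + 8361 = 21891
  C(21) = 1 + 21891 + 13529 = 35421
  C(22) = 1 + 35421 + 21891 = 57313
  C(23) = 1 + 57313 + 35421 = 92735
  C(24) = 1 + 92735 + 57313 = 150049
  C(25) = 1 + 150049 + 92735 = 242785
  C(26) = 1 + 242785 + 150049 = 392835
  C(27) = 1 + 392835 + 242785 = 635621
  C(28) = 1 + 635621 + 392835 = 1028457
  C(29) = 1 + 1028457 + 635621 = 1664079
  C(30) = 1 + 1664079 + 1028457 = 2692537
  C(31) = 1 + 2692537 + 1664079 = 4356617
  C(32) = 1 + 4356617 + 2692537 = 7049155
  C(33) = 1 + 7049155 + 4356617 = 11405773
  C(34) = 1 + 11405773 + 7049155 = 18454929
  C(35) = 1 + 18454929 + 11405773 = 29860703
  C(36) = 1 + 29860703 + 18454929 = 48315633
  C(37) = 1 + 48315633 + 29860703 = 78176337
  C(38) = 1 + 78176337 + 48315633 = 126491971
  C(39) = 1 + 126491971 + 78176337 = 204668309
  C(40) = 1 + 204668309 + 126491971 = 331160281
  C(41) = 1 + 331160281 + 204668309 = 535828591
  C(42) = 1 + 535828591 + 331160281 = 866988873
  C(43) = 1 + 866988873 + 535828591 = 1402817465
  C(44) = 1 + 1402817465 + 866988873 = 2269806339
Total calls for fib(44) = 2269806339


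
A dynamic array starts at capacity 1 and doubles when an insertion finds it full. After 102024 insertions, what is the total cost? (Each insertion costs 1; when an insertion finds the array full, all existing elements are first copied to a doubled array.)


Insertion cost: 102024 (one per element)
Resizes occur just before inserting elements 2, 3, 5, 9, ...
Elements copied at each resize: 1 + 2 + 4 + 8 + 16 + 32 + 64 + 128 + 256 + 512 + 1024 + 2048 + 4096 + 8192 + 16384 + 32768 + 65536
Sum of copies = 131071 (geometric series: 2^k - 1)
Total = 102024 + 131071 = 233095


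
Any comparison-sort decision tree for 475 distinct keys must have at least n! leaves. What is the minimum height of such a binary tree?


A binary decision tree of height h has at most 2^h leaves and needs at least n! of them, so h >= ceil(log2(n!)).
475! is far too large to multiply out, so use Stirling's series:
  ln(n!) ~ n ln n - n + (1/2) ln(2 pi n) + 1/(12n)  (error below 1/(360 n^3), negligible here)
  ln(475) = 6.1633148
  n ln n = 475 * 6.1633148 = 2927.5745
  (1/2) ln(2 pi * 475) = (1/2) ln(2984.5130) = 4.0006
  1/(12*475) = 0.0002
  ln(475!) ~ 2927.5745 - 475 + 4.0006 + 0.0002 = 2456.5753
Convert to base 2: log2(475!) = 2456.5753 / ln 2 = 2456.5753 / 0.69314718 = 3544.0890
ceil(3544.0890) = 3545


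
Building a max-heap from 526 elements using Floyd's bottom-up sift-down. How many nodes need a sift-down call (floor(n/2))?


In a heap of 526 elements (0-indexed array):
  Last element index: 525
  Parent of last element: floor((525 - 1) / 2) = 262
  Internal nodes: indices 0 to 262
  Count = floor(526/2) = 263


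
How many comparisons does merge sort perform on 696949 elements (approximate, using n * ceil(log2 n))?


Recursion depth: ceil(log2(696949)) = 20
Each recursion level merges n = 696949 elements
Total = 696949 * 20 = 13938980


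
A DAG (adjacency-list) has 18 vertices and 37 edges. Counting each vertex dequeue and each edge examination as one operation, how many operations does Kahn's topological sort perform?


V = 18 (vertex processing)
E = 37 (edge processing)
V + E = 18 + 37 = 55


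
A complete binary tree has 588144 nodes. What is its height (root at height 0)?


In a complete binary tree, level k holds nodes 2^k .. 2^(k+1)-1 (1-indexed).
Height = floor(log2(n)) = floor(log2(588144)) = 19
Check: 2^19 = 524288 <= 588144 < 1048576 = 2^20


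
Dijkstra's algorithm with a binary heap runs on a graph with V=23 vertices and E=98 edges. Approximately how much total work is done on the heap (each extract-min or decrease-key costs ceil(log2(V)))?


Dijkstra with a binary heap: each vertex is extracted once, each edge may relax once.
Each heap operation costs O(log V).
V + E = 23 + 98 = 121
ceil(log2(23)) = 5 (since 2^4 = 16 < 23 <= 32 = 2^5)
Total heap work = (V+E) * ceil(log2(V)) = 121 * 5 = 605


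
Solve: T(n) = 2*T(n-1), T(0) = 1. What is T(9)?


Unrolling:
T(9) = 2*T(8) = 2^2*T(7) = ... = 2^9*T(0)
= 2^9 * 1
= 512 * 1 = 512


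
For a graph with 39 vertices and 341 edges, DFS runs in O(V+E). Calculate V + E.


A full DFS traversal visits each vertex once and examines each edge once.
V = 39
E = 341
Sum = 39 + 341 = 380


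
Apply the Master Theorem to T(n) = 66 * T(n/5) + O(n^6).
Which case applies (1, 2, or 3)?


The Master Theorem: T(n) = a*T(n/b) + O(n^c)
  a = 66, b = 5, c = 6
log_b(a) = log_5(66) ~ 2.603
Compare b^c with a: 5^6 = 15625 > 66, so c > log_b(a).
Since c > log_b(a), Case 3 applies.
T(n) = O(n^6)
Master Theorem case = 3


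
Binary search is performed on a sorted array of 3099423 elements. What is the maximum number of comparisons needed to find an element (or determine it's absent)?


Binary search halves the search space each comparison:
  Step 1: search space = 3099423 -> 1549711
  Step 2: search space = 1549711 -> 774855
  Step 3: search space = 774855 -> 387427
  Step 4: search space = 387427 -> 193713
  Step 5: search space = 193713 -> 96856
  Step 6: search space = 96856 -> 48428
  Step 7: search space = 48428 -> 24214
  Step 8: search space = 24214 -> 12107
  Step 9: search space = 12107 -> 6053
  Step 10: search space = 6053 -> 3026
  Step 11: search space = 3026 -> 1513
  Step 12: search space = 1513 -> 756
  Step 13: search space = 756 -> 378
  Step 14: search space = 378 -> 189
  Step 15: search space = 189 -> 94
  Step 16: search space = 94 -> 47
  Step 17: search space = 47 -> 23
  Step 18: search space = 23 -> 11
  Step 19: search space = 11 -> 5
  Step 20: search space = 5 -> 2
  Step 21: search space = 2 -> 1
  Step 22: search space = 1 (final check)
Maximum comparisons = floor(log2(3099423)) + 1 = 21 + 1 = 22


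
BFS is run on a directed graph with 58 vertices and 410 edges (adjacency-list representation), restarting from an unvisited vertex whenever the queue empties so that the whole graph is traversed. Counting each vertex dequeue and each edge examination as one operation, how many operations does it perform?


A full BFS traversal dequeues each vertex exactly once and examines each directed edge exactly once.
V = 58 (vertex processing cost)
E = 410 (edge examination cost)
Total operations proportional to V + E = 58 + 410 = 468


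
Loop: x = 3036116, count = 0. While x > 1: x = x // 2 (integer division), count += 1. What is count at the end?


The variable x halves each step:
x = 3036116 -> 1518058 -> 759029 -> 379514 -> 189757 -> 94878 -> 47439 -> 23719 -> 11859 -> 5929 -> 2964 -> 1482 -> 741 -> 370 -> 185 -> 92 -> 46 -> 23 -> 11 -> 5 -> 2 -> 1
Number of halvings = floor(log2(3036116)) = 21


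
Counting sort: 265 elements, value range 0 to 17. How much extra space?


n = 265 (output array)
k = 18 (count array for 18 distinct values)
Extra space = 265 + 18 = 283


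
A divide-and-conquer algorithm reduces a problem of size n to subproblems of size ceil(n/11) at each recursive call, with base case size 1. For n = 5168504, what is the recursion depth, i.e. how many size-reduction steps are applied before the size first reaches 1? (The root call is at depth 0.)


Each step divides the size by 11 (rounding up); after k steps the size is ceil(n/11^k), which equals 1 exactly when 11^k >= n.
So the depth is the smallest k with 11^k >= 5168504, i.e. ceil(log_11(5168504)).
11^6 = 1771561 < 5168504 <= 19487171 = 11^7
Recursion depth = 7


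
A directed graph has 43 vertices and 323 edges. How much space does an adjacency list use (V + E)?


Adjacency list: one list head per vertex + one entry per edge
Vertex heads: 43
Edge entries: 323
Total = 43 + 323 = 366


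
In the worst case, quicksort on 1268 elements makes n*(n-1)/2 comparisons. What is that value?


Sum of comparisons per partition:
1267 + 1266 + ... + 1 + 0
= 1268 * (1268 - 1) / 2
= 1268 * 1267 / 2
= 803278


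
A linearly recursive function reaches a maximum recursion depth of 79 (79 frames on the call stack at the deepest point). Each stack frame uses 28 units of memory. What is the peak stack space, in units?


Maximum recursion depth = 79 frames
Memory per frame = 28 units
Total stack space = depth * frame_size
= 79 * 28 = 2212


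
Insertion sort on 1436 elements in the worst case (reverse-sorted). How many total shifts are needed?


In the worst case (reverse-sorted), each element shifts past all previous:
  Element 1: 1 shifts
  Element 2: 2 shifts
  Element 3: 3 shifts
  Element 4: 4 shifts
  Element 5: 5 shifts
  ...
  Element 1435: 1435 shifts
Total = 1 + 2 + ... + 1435
= 1436*(1436-1)/2 = 1030330


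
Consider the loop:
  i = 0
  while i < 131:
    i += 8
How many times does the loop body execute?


Starting at i = 0, each iteration adds 8.
Iterations until i >= 131:
  Iteration 1: i = 0 -> i = 8
  Iteration 2: i = 8 -> i = 16
  Iteration 3: i = 16 -> i = 24
  Iteration 4: i = 24 -> i = 32
  Iteration 5: i = 32 -> i = 40
  Iteration 6: i = 40 -> i = 48
  Iteration 7: i = 48 -> i = 56
  Iteration 8: i = 56 -> i = 64
  ... continuing ...
Total iterations = ceil(131/8) = 17


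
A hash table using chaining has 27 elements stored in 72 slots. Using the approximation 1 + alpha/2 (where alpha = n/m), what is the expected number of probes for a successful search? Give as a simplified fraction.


Load factor alpha = n/m = 27/72
Expected probes = 1 + alpha/2 = 1 + 27/(2*72)
= 1 + 27/144
= 144/144 + 27/144
= 171/144
Simplify: 19/16


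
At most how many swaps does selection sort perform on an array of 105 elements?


Each of the 104 passes places one element in its final position.
Pass 1: swap minimum into position 0
Pass 2: swap minimum of remaining into position 1
...
Pass 104: last two elements, one swap
Maximum swaps = 105 - 1 = 104


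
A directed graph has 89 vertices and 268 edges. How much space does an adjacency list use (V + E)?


Adjacency list: one list head per vertex + one entry per edge
Vertex heads: 89
Edge entries: 268
Total = 89 + 268 = 357


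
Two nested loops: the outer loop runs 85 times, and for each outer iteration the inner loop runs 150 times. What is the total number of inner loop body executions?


Outer loop: 85 iterations
Inner loop: 150 iterations per outer iteration
Total = 85 * 150 = 12750


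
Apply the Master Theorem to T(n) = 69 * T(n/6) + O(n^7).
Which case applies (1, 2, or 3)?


The Master Theorem: T(n) = a*T(n/b) + O(n^c)
  a = 69, b = 6, c = 7
log_b(a) = log_6(69) ~ 2.363
Compare b^c with a: 6^7 = 279936 > 69, so c > log_b(a).
Since c > log_b(a), Case 3 applies.
T(n) = O(n^7)
Master Theorem case = 3


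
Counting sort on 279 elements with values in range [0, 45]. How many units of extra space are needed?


Output array size: 279 (to store sorted result)
Count array size: 46 (one slot per possible value, range 0 to 45)
Total extra space = 279 + 46 = 325


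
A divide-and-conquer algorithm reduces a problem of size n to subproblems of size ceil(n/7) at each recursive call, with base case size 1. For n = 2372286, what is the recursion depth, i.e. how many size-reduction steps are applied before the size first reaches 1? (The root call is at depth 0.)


Each step divides the size by 7 (rounding up); after k steps the size is ceil(n/7^k), which equals 1 exactly when 7^k >= n.
So the depth is the smallest k with 7^k >= 2372286, i.e. ceil(log_7(2372286)).
7^7 = 823543 < 2372286 <= 5764801 = 7^8
Recursion depth = 8


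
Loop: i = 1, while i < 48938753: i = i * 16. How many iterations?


i multiplies by 16 each step:
i = 1 -> 16 -> 256 -> 4096 -> 65536 -> 1048576 -> 16777216 -> 268435456 (stop)
Iterations = ceil(log_16(48938753)) = 7


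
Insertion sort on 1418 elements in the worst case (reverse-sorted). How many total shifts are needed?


In the worst case (reverse-sorted), each element shifts past all previous:
  Element 1: 1 shifts
  Element 2: 2 shifts
  Element 3: 3 shifts
  Element 4: 4 shifts
  Element 5: 5 shifts
  ...
  Element 1417: 1417 shifts
Total = 1 + 2 + ... + 1417
= 1418*(1418-1)/2 = 1004653


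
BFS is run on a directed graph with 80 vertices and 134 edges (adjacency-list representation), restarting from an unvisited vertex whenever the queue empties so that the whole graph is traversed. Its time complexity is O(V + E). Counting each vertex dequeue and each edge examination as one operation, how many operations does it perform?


A full BFS traversal dequeues each vertex exactly once and examines each directed edge exactly once.
V = 80 (vertex processing cost)
E = 134 (edge examination cost)
Total operations proportional to V + E = 80 + 134 = 214


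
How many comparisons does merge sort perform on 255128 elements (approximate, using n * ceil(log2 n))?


Recursion depth: ceil(log2(255128)) = 18
Each recursion level merges n = 255128 elements
Total = 255128 * 18 = 4592304


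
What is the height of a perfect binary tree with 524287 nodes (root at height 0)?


A perfect binary tree with 524287 nodes:
  524287 = 2^19 - 1
  Levels: 0, 1, ..., 18
  Height = 18
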